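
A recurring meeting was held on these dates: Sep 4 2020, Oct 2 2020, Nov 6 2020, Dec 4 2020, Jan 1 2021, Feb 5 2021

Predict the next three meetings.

These are Fridays at 28- or 35-day spacing (28, 35, 28, 28, 35).
The pattern: 1st Friday of the month.
March 2021 — 1st Friday is Mar 5 2021.
April 2021 — 1st Friday is Apr 2 2021.
May 2021 — 1st Friday is May 7 2021.

Mar 5 2021, Apr 2 2021, May 7 2021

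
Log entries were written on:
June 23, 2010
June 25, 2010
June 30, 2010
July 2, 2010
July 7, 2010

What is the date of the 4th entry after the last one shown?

Gaps: 2, 5, 2, 5 days — not constant, but cyclic with period 2.
The events fall on every Wednesday and Friday.
The following Friday is July 9, 2010.
Next Wednesday: July 14, 2010.
The following Friday is July 16, 2010.
Next Wednesday: July 21, 2010.

July 21, 2010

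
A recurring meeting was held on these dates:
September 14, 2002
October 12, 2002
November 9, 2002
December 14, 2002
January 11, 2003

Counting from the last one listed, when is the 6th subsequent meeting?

July 12, 2003

These are Saturdays at 28- or 35-day spacing (28, 28, 35, 28).
The pattern: 2nd Saturday of the month.
2nd Saturday of February 2003: February 8, 2003.
2nd Saturday of March 2003: March 8, 2003.
2nd Saturday of April 2003: April 12, 2003.
May 2003 — 2nd Saturday is May 10, 2003.
2nd Saturday of June 2003: June 14, 2003.
2nd Saturday of July 2003: July 12, 2003.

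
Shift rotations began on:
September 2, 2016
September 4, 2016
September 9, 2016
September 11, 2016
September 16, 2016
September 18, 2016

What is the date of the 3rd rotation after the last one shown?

Every event lands on a Friday or Sunday (gaps cycle 2, 5, 2, 5, 2).
So the schedule is: every Friday and Sunday.
Next Friday: September 23, 2016.
Next Sunday: September 25, 2016.
Next Friday: September 30, 2016.

September 30, 2016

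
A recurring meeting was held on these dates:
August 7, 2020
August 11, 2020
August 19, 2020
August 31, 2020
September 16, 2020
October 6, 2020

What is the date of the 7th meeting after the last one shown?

June 15, 2021

Intervals are 4, 8, 12, 16, 20 days — an arithmetic progression with common difference 4.
Next gap: 24 days. October 6, 2020 + 24 days = October 30, 2020.
Next gap: 28 days. October 30, 2020 + 28 days = November 27, 2020.
Next gap: 32 days. November 27, 2020 + 32 days = December 29, 2020.
Next gap: 36 days. December 29, 2020 + 36 days = February 3, 2021.
Next gap: 40 days. February 3, 2021 + 40 days = March 15, 2021.
Next gap: 44 days. March 15, 2021 + 44 days = April 28, 2021.
Next gap: 48 days. April 28, 2021 + 48 days = June 15, 2021.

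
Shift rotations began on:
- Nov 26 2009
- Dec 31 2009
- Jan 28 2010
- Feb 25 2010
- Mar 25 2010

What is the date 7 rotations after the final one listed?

Every date is a Thursday; gaps 35, 28, 28, 28 days.
Each is the last Thursday of its month (at least one falls on the 29th or later, ruling out '4th Thursday').
Last Thursday of April 2010: Apr 29 2010.
May 2010 ends with Thursday May 27 2010.
June 2010 ends with Thursday Jun 24 2010.
July 2010 ends with Thursday Jul 29 2010.
Last Thursday of August 2010: Aug 26 2010.
September 2010 ends with Thursday Sep 30 2010.
Last Thursday of October 2010: Oct 28 2010.

Oct 28 2010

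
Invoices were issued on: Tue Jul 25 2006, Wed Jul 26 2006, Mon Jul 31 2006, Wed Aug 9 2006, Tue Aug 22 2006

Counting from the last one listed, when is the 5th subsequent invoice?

Mon Dec 25 2006

The spacing grows by 4 each time: 1, 5, 9, 13 days.
Next gap: 17 days. Tue Aug 22 2006 + 17 days = Fri Sep 8 2006.
Next gap: 21 days. Fri Sep 8 2006 + 21 days = Fri Sep 29 2006.
Next gap: 25 days. Fri Sep 29 2006 + 25 days = Tue Oct 24 2006.
Next gap: 29 days. Tue Oct 24 2006 + 29 days = Wed Nov 22 2006.
Next gap: 33 days. Wed Nov 22 2006 + 33 days = Mon Dec 25 2006.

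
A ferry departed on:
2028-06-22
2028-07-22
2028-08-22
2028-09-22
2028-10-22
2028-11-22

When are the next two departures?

The day-of-month is always 22 (30, 31, 31, 30, 31 days between events).
So this recurs on the 22nd of each month.
December 2028: 2028-12-22.
Next: January 2029 → 2029-01-22.

2028-12-22, 2029-01-22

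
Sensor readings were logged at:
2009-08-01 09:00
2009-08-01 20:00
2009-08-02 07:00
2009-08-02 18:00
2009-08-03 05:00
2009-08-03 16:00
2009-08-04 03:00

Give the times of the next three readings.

The interval is a steady 11 hours (11, 11, 11, 11, 11, 11).
2009-08-04 03:00 + 11 h = 2009-08-04 14:00.
2009-08-04 14:00 + 11 h = 2009-08-05 01:00.
2009-08-05 01:00 + 11 h = 2009-08-05 12:00.

2009-08-04 14:00, 2009-08-05 01:00, 2009-08-05 12:00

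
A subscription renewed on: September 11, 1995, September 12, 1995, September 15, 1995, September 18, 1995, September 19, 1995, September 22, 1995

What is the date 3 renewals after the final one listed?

Every event lands on a Monday or Tuesday or Friday (gaps cycle 1, 3, 3, 1, 3).
So the schedule is: every Monday, Tuesday and Friday.
Next Monday: September 25, 1995.
Next Tuesday: September 26, 1995.
Next Friday: September 29, 1995.

September 29, 1995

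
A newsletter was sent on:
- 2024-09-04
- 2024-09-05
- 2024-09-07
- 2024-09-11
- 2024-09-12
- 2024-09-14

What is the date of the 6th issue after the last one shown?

2024-09-28

Every event lands on a Wednesday or Thursday or Saturday (gaps cycle 1, 2, 4, 1, 2).
So the schedule is: every Wednesday, Thursday and Saturday.
Next Wednesday: 2024-09-18.
The following Thursday is 2024-09-19.
Next Saturday: 2024-09-21.
The following Wednesday is 2024-09-25.
The following Thursday is 2024-09-26.
The following Saturday is 2024-09-28.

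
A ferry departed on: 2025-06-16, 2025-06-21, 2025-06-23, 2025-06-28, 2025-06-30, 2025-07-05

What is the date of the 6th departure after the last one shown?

2025-07-26

The gap pattern 5, 2, 5, 2, 5 repeats every 2 events.
These are the Mondays and Saturdays of each week.
Next Monday: 2025-07-07.
Next Saturday: 2025-07-12.
Next Monday: 2025-07-14.
The following Saturday is 2025-07-19.
The following Monday is 2025-07-21.
The following Saturday is 2025-07-26.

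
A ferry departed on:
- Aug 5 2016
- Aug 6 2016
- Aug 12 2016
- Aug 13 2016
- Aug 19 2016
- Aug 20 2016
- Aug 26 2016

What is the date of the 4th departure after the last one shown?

Sep 9 2016

The gap pattern 1, 6, 1, 6, 1, 6 repeats every 2 events.
These are the Fridays and Saturdays of each week.
Next Saturday: Aug 27 2016.
The following Friday is Sep 2 2016.
The following Saturday is Sep 3 2016.
The following Friday is Sep 9 2016.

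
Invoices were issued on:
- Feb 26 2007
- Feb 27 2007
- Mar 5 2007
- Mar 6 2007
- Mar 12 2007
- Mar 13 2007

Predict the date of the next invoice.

The gap pattern 1, 6, 1, 6, 1 repeats every 2 events.
These are the Mondays and Tuesdays of each week.
Next Monday: Mar 19 2007.

Mar 19 2007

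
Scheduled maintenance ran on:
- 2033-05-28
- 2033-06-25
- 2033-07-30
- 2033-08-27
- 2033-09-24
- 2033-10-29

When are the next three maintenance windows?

2033-11-26, 2033-12-31, 2034-01-28

These are Saturdays with 28, 35, 28, 28, 35-day gaps.
Each is the final Saturday of its month — 2033-07-30 is past the 28th, so '4th Saturday' doesn't fit.
November 2033 ends with Saturday 2033-11-26.
December 2033 ends with Saturday 2033-12-31.
January 2034 ends with Saturday 2034-01-28.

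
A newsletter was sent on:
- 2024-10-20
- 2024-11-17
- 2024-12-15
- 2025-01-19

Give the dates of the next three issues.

Gaps: 28, 28, 35 days — a mix of 28 and 35. Every date is a Sunday.
Each is the 3rd Sunday of its month.
3rd Sunday of February 2025: 2025-02-16.
March 2025 — 3rd Sunday is 2025-03-16.
April 2025 — 3rd Sunday is 2025-04-20.

2025-02-16, 2025-03-16, 2025-04-20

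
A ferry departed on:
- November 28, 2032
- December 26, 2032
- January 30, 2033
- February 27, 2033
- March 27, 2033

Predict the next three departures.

April 24, 2033; May 29, 2033; June 26, 2033

Every date is a Sunday; gaps 28, 35, 28, 28 days.
Each is the last Sunday of its month (at least one falls on the 29th or later, ruling out '4th Sunday').
April 2033 ends with Sunday April 24, 2033.
May 2033 ends with Sunday May 29, 2033.
June 2033 ends with Sunday June 26, 2033.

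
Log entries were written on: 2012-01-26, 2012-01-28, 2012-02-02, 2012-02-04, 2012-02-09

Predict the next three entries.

Gaps: 2, 5, 2, 5 days — not constant, but cyclic with period 2.
The events fall on every Thursday and Saturday.
The following Saturday is 2012-02-11.
The following Thursday is 2012-02-16.
The following Saturday is 2012-02-18.

2012-02-11, 2012-02-16, 2012-02-18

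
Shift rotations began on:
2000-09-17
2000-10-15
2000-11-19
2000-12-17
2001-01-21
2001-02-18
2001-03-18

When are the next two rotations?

These are Sundays at 28- or 35-day spacing (28, 35, 28, 35, 28, 28).
The pattern: 3rd Sunday of the month.
April 2001 — 3rd Sunday is 2001-04-15.
3rd Sunday of May 2001: 2001-05-20.

2001-04-15, 2001-05-20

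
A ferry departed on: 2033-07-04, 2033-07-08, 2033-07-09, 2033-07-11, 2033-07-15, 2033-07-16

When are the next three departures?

Every event lands on a Monday or Friday or Saturday (gaps cycle 4, 1, 2, 4, 1).
So the schedule is: every Monday, Friday and Saturday.
The following Monday is 2033-07-18.
The following Friday is 2033-07-22.
Next Saturday: 2033-07-23.

2033-07-18, 2033-07-22, 2033-07-23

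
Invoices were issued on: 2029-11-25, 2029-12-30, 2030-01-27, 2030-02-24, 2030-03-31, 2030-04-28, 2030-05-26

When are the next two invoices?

All Sundays; the gaps (35, 28, 28, 35, 28, 28) vary with month length.
This is the last Sunday of each month.
June 2030 ends with Sunday 2030-06-30.
Last Sunday of July 2030: 2030-07-28.

2030-06-30, 2030-07-28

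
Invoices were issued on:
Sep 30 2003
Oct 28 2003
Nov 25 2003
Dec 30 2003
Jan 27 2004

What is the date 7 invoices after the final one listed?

Aug 31 2004

All Tuesdays; the gaps (28, 28, 35, 28) vary with month length.
This is the last Tuesday of each month.
February 2004 ends with Tuesday Feb 24 2004.
Last Tuesday of March 2004: Mar 30 2004.
April 2004 ends with Tuesday Apr 27 2004.
Last Tuesday of May 2004: May 25 2004.
Last Tuesday of June 2004: Jun 29 2004.
July 2004 ends with Tuesday Jul 27 2004.
Last Tuesday of August 2004: Aug 31 2004.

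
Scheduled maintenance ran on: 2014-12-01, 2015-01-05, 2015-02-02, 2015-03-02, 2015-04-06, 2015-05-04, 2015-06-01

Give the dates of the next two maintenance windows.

These are Mondays at 28- or 35-day spacing (35, 28, 28, 35, 28, 28).
The pattern: 1st Monday of the month.
1st Monday of July 2015: 2015-07-06.
1st Monday of August 2015: 2015-08-03.

2015-07-06, 2015-08-03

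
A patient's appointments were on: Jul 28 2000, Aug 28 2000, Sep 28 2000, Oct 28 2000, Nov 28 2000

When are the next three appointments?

Dec 28 2000, Jan 28 2001, Feb 28 2001

The day-of-month is always 28 (31, 31, 30, 31 days between events).
So this recurs on the 28th of each month.
Next: December 2000 → Dec 28 2000.
Next: January 2001 → Jan 28 2001.
February 2001: Feb 28 2001.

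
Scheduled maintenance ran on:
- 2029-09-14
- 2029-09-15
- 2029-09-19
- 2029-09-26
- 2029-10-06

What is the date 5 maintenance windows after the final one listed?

2030-01-09

Intervals are 1, 4, 7, 10 days — an arithmetic progression with common difference 3.
Next gap: 13 days. 2029-10-06 + 13 days = 2029-10-19.
Next gap: 16 days. 2029-10-19 + 16 days = 2029-11-04.
Next gap: 19 days. 2029-11-04 + 19 days = 2029-11-23.
Next gap: 22 days. 2029-11-23 + 22 days = 2029-12-15.
Next gap: 25 days. 2029-12-15 + 25 days = 2030-01-09.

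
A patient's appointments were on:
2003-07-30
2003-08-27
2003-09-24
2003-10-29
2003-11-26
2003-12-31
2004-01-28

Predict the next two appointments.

All Wednesdays; the gaps (28, 28, 35, 28, 35, 28) vary with month length.
This is the last Wednesday of each month.
February 2004 ends with Wednesday 2004-02-25.
March 2004 ends with Wednesday 2004-03-31.

2004-02-25, 2004-03-31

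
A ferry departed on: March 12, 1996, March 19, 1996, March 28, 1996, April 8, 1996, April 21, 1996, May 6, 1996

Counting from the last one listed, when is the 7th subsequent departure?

The spacing grows by 2 each time: 7, 9, 11, 13, 15 days.
Next gap: 17 days. May 6, 1996 + 17 days = May 23, 1996.
Next gap: 19 days. May 23, 1996 + 19 days = June 11, 1996.
Next gap: 21 days. June 11, 1996 + 21 days = July 2, 1996.
Next gap: 23 days. July 2, 1996 + 23 days = July 25, 1996.
Next gap: 25 days. July 25, 1996 + 25 days = August 19, 1996.
Next gap: 27 days. August 19, 1996 + 27 days = September 15, 1996.
Next gap: 29 days. September 15, 1996 + 29 days = October 14, 1996.

October 14, 1996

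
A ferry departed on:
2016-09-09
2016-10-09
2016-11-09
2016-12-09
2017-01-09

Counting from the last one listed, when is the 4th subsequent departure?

2017-05-09

The day-of-month is always 9 (30, 31, 30, 31 days between events).
So this recurs on the 9th of each month.
Next: February 2017 → 2017-02-09.
March 2017: 2017-03-09.
Next: April 2017 → 2017-04-09.
May 2017: 2017-05-09.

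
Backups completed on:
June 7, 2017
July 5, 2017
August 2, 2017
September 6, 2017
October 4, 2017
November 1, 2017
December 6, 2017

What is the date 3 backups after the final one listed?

All dates are Wednesdays, 28, 28, 35, 28, 28, 35 days apart.
Specifically, the 1st Wednesday of each month.
1st Wednesday of January 2018: January 3, 2018.
February 2018 — 1st Wednesday is February 7, 2018.
March 2018 — 1st Wednesday is March 7, 2018.

March 7, 2018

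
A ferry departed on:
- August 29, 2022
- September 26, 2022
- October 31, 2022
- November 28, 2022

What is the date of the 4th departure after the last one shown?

All Mondays; the gaps (28, 35, 28) vary with month length.
This is the last Monday of each month.
December 2022 ends with Monday December 26, 2022.
January 2023 ends with Monday January 30, 2023.
February 2023 ends with Monday February 27, 2023.
March 2023 ends with Monday March 27, 2023.

March 27, 2023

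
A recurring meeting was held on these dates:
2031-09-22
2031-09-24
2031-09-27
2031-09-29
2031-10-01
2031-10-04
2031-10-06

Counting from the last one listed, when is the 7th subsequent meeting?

2031-10-22

The gap pattern 2, 3, 2, 2, 3, 2 repeats every 3 events.
These are the Mondays, Wednesdays and Saturdays of each week.
Next Wednesday: 2031-10-08.
The following Saturday is 2031-10-11.
Next Monday: 2031-10-13.
The following Wednesday is 2031-10-15.
Next Saturday: 2031-10-18.
Next Monday: 2031-10-20.
Next Wednesday: 2031-10-22.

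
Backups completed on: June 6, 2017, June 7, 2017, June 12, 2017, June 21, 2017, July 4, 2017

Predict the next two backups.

Intervals are 1, 5, 9, 13 days — an arithmetic progression with common difference 4.
Next gap: 17 days. July 4, 2017 + 17 days = July 21, 2017.
Next gap: 21 days. July 21, 2017 + 21 days = August 11, 2017.

July 21, 2017; August 11, 2017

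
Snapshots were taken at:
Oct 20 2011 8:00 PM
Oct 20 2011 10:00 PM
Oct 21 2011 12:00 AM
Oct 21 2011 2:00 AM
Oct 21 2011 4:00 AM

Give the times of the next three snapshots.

Oct 21 2011 6:00 AM, Oct 21 2011 8:00 AM, Oct 21 2011 10:00 AM

The interval is a steady 2 hours (2, 2, 2, 2).
Oct 21 2011 4:00 AM + 2 h = Oct 21 2011 6:00 AM.
Oct 21 2011 6:00 AM + 2 h = Oct 21 2011 8:00 AM.
Oct 21 2011 8:00 AM + 2 h = Oct 21 2011 10:00 AM.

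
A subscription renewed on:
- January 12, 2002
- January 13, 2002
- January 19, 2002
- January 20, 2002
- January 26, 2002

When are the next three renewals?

Gaps: 1, 6, 1, 6 days — not constant, but cyclic with period 2.
The events fall on every Saturday and Sunday.
Next Sunday: January 27, 2002.
The following Saturday is February 2, 2002.
Next Sunday: February 3, 2002.

January 27, 2002; February 2, 2002; February 3, 2002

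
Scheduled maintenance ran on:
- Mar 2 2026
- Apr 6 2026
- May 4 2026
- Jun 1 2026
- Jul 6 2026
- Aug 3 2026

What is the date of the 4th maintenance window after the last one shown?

Dec 7 2026

Gaps: 35, 28, 28, 35, 28 days — a mix of 28 and 35. Every date is a Monday.
Each is the 1st Monday of its month.
September 2026 — 1st Monday is Sep 7 2026.
1st Monday of October 2026: Oct 5 2026.
1st Monday of November 2026: Nov 2 2026.
1st Monday of December 2026: Dec 7 2026.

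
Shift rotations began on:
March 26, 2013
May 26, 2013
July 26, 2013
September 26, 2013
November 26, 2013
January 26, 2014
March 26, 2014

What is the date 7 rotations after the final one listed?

May 26, 2015

The day-of-month is always 26 (61, 61, 62, 61, 61, 59 days between events).
So this recurs on the 26th of every 2 months.
Next: May 2014 → May 26, 2014.
Next: July 2014 → July 26, 2014.
September 2014: September 26, 2014.
November 2014: November 26, 2014.
January 2015: January 26, 2015.
Next: March 2015 → March 26, 2015.
Next: May 2015 → May 26, 2015.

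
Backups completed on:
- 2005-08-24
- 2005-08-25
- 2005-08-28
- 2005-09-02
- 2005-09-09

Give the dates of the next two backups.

Intervals are 1, 3, 5, 7 days — an arithmetic progression with common difference 2.
Next gap: 9 days. 2005-09-09 + 9 days = 2005-09-18.
Next gap: 11 days. 2005-09-18 + 11 days = 2005-09-29.

2005-09-18, 2005-09-29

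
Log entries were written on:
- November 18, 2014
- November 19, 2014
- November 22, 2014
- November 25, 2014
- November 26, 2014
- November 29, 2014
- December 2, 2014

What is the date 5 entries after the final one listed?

Every event lands on a Tuesday or Wednesday or Saturday (gaps cycle 1, 3, 3, 1, 3, 3).
So the schedule is: every Tuesday, Wednesday and Saturday.
Next Wednesday: December 3, 2014.
The following Saturday is December 6, 2014.
Next Tuesday: December 9, 2014.
The following Wednesday is December 10, 2014.
Next Saturday: December 13, 2014.

December 13, 2014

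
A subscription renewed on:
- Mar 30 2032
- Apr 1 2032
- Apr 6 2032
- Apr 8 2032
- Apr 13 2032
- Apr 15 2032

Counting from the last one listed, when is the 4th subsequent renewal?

Apr 29 2032

Every event lands on a Tuesday or Thursday (gaps cycle 2, 5, 2, 5, 2).
So the schedule is: every Tuesday and Thursday.
The following Tuesday is Apr 20 2032.
The following Thursday is Apr 22 2032.
Next Tuesday: Apr 27 2032.
The following Thursday is Apr 29 2032.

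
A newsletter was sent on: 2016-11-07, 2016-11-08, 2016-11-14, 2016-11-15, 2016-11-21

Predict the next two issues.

Gaps: 1, 6, 1, 6 days — not constant, but cyclic with period 2.
The events fall on every Monday and Tuesday.
The following Tuesday is 2016-11-22.
The following Monday is 2016-11-28.

2016-11-22, 2016-11-28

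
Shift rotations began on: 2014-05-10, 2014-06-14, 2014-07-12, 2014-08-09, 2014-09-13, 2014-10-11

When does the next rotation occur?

These are Saturdays at 28- or 35-day spacing (35, 28, 28, 35, 28).
The pattern: 2nd Saturday of the month.
November 2014 — 2nd Saturday is 2014-11-08.

2014-11-08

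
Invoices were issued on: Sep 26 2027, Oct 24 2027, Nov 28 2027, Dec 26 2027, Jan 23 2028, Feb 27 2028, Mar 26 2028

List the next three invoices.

Apr 23 2028, May 28 2028, Jun 25 2028

These are Sundays at 28- or 35-day spacing (28, 35, 28, 28, 35, 28).
The pattern: 4th Sunday of the month.
April 2028 — 4th Sunday is Apr 23 2028.
May 2028 — 4th Sunday is May 28 2028.
4th Sunday of June 2028: Jun 25 2028.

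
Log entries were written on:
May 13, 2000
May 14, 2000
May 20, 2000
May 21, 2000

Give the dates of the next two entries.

Every event lands on a Saturday or Sunday (gaps cycle 1, 6, 1).
So the schedule is: every Saturday and Sunday.
The following Saturday is May 27, 2000.
The following Sunday is May 28, 2000.

May 27, 2000; May 28, 2000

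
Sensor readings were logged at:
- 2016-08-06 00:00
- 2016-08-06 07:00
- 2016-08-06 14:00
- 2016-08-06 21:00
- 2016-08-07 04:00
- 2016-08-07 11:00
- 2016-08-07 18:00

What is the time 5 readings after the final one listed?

2016-08-09 05:00

Spacing: 7, 7, 7, 7, 7, 7 h — constant 7 h.
2016-08-07 18:00 + 7 h = 2016-08-08 01:00.
2016-08-08 01:00 + 7 h = 2016-08-08 08:00.
2016-08-08 08:00 + 7 h = 2016-08-08 15:00.
2016-08-08 15:00 + 7 h = 2016-08-08 22:00.
2016-08-08 22:00 + 7 h = 2016-08-09 05:00.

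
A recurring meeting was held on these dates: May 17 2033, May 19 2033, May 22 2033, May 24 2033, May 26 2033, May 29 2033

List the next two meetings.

May 31 2033, Jun 2 2033

Gaps: 2, 3, 2, 2, 3 days — not constant, but cyclic with period 3.
The events fall on every Tuesday, Thursday and Sunday.
The following Tuesday is May 31 2033.
Next Thursday: Jun 2 2033.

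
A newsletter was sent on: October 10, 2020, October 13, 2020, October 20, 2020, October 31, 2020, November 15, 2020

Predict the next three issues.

December 4, 2020; December 27, 2020; January 23, 2021

Intervals are 3, 7, 11, 15 days — an arithmetic progression with common difference 4.
Next gap: 19 days. November 15, 2020 + 19 days = December 4, 2020.
Next gap: 23 days. December 4, 2020 + 23 days = December 27, 2020.
Next gap: 27 days. December 27, 2020 + 27 days = January 23, 2021.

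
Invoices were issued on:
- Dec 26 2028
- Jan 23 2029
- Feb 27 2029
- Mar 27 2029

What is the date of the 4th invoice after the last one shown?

Gaps: 28, 35, 28 days — a mix of 28 and 35. Every date is a Tuesday.
Each is the 4th Tuesday of its month.
April 2029 — 4th Tuesday is Apr 24 2029.
4th Tuesday of May 2029: May 22 2029.
June 2029 — 4th Tuesday is Jun 26 2029.
4th Tuesday of July 2029: Jul 24 2029.

Jul 24 2029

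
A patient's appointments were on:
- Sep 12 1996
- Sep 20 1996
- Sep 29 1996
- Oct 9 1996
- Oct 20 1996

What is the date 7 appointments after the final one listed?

Gaps: 8, 9, 10, 11 days — each gap is 1 larger than the previous one.
Next gap: 12 days. Oct 20 1996 + 12 days = Nov 1 1996.
Next gap: 13 days. Nov 1 1996 + 13 days = Nov 14 1996.
Next gap: 14 days. Nov 14 1996 + 14 days = Nov 28 1996.
Next gap: 15 days. Nov 28 1996 + 15 days = Dec 13 1996.
Next gap: 16 days. Dec 13 1996 + 16 days = Dec 29 1996.
Next gap: 17 days. Dec 29 1996 + 17 days = Jan 15 1997.
Next gap: 18 days. Jan 15 1997 + 18 days = Feb 2 1997.

Feb 2 1997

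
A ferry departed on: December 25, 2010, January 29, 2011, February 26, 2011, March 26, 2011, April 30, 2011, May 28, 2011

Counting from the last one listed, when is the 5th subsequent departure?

October 29, 2011

These are Saturdays with 35, 28, 28, 35, 28-day gaps.
Each is the final Saturday of its month — January 29, 2011 is past the 28th, so '4th Saturday' doesn't fit.
Last Saturday of June 2011: June 25, 2011.
Last Saturday of July 2011: July 30, 2011.
August 2011 ends with Saturday August 27, 2011.
September 2011 ends with Saturday September 24, 2011.
Last Saturday of October 2011: October 29, 2011.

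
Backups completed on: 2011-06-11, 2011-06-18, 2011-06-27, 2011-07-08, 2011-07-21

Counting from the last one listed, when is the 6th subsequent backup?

The spacing grows by 2 each time: 7, 9, 11, 13 days.
Next gap: 15 days. 2011-07-21 + 15 days = 2011-08-05.
Next gap: 17 days. 2011-08-05 + 17 days = 2011-08-22.
Next gap: 19 days. 2011-08-22 + 19 days = 2011-09-10.
Next gap: 21 days. 2011-09-10 + 21 days = 2011-10-01.
Next gap: 23 days. 2011-10-01 + 23 days = 2011-10-24.
Next gap: 25 days. 2011-10-24 + 25 days = 2011-11-18.

2011-11-18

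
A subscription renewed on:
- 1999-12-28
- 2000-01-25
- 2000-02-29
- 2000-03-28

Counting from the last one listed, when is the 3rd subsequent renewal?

2000-06-27

Every date is a Tuesday; gaps 28, 35, 28 days.
Each is the last Tuesday of its month (at least one falls on the 29th or later, ruling out '4th Tuesday').
April 2000 ends with Tuesday 2000-04-25.
Last Tuesday of May 2000: 2000-05-30.
Last Tuesday of June 2000: 2000-06-27.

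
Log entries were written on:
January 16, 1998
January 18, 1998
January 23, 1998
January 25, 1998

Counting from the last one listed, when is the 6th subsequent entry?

The gap pattern 2, 5, 2 repeats every 2 events.
These are the Fridays and Sundays of each week.
Next Friday: January 30, 1998.
The following Sunday is February 1, 1998.
Next Friday: February 6, 1998.
The following Sunday is February 8, 1998.
The following Friday is February 13, 1998.
Next Sunday: February 15, 1998.

February 15, 1998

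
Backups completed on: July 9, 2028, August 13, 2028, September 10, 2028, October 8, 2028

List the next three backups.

Gaps: 35, 28, 28 days — a mix of 28 and 35. Every date is a Sunday.
Each is the 2nd Sunday of its month.
November 2028 — 2nd Sunday is November 12, 2028.
December 2028 — 2nd Sunday is December 10, 2028.
2nd Sunday of January 2029: January 14, 2029.

November 12, 2028; December 10, 2028; January 14, 2029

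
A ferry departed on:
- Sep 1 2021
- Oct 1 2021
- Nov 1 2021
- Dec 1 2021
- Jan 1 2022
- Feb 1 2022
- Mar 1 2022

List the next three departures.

Each date is the 1st; the gaps (30, 31, 30, 31, 31, 28) track the month lengths.
The rule is the 1st of each month.
Next: April 2022 → Apr 1 2022.
Next: May 2022 → May 1 2022.
June 2022: Jun 1 2022.

Apr 1 2022, May 1 2022, Jun 1 2022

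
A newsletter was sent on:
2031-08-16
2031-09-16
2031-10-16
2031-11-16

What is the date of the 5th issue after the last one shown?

Each date is the 16th; the gaps (31, 30, 31) track the month lengths.
The rule is the 16th of each month.
December 2031: 2031-12-16.
Next: January 2032 → 2032-01-16.
Next: February 2032 → 2032-02-16.
Next: March 2032 → 2032-03-16.
April 2032: 2032-04-16.

2032-04-16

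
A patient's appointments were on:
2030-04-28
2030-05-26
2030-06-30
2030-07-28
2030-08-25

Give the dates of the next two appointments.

These are Sundays with 28, 35, 28, 28-day gaps.
Each is the final Sunday of its month — 2030-06-30 is past the 28th, so '4th Sunday' doesn't fit.
Last Sunday of September 2030: 2030-09-29.
Last Sunday of October 2030: 2030-10-27.

2030-09-29, 2030-10-27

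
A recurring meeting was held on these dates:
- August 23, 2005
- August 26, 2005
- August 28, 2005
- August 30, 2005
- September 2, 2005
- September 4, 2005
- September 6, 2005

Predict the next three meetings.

Every event lands on a Tuesday or Friday or Sunday (gaps cycle 3, 2, 2, 3, 2, 2).
So the schedule is: every Tuesday, Friday and Sunday.
Next Friday: September 9, 2005.
Next Sunday: September 11, 2005.
Next Tuesday: September 13, 2005.

September 9, 2005; September 11, 2005; September 13, 2005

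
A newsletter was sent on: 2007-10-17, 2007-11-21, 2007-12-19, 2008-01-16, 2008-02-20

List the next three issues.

2008-03-19, 2008-04-16, 2008-05-21

All dates are Wednesdays, 35, 28, 28, 35 days apart.
Specifically, the 3rd Wednesday of each month.
3rd Wednesday of March 2008: 2008-03-19.
3rd Wednesday of April 2008: 2008-04-16.
3rd Wednesday of May 2008: 2008-05-21.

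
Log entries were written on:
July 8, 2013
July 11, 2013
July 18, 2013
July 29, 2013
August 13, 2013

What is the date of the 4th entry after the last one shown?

November 21, 2013

Intervals are 3, 7, 11, 15 days — an arithmetic progression with common difference 4.
Next gap: 19 days. August 13, 2013 + 19 days = September 1, 2013.
Next gap: 23 days. September 1, 2013 + 23 days = September 24, 2013.
Next gap: 27 days. September 24, 2013 + 27 days = October 21, 2013.
Next gap: 31 days. October 21, 2013 + 31 days = November 21, 2013.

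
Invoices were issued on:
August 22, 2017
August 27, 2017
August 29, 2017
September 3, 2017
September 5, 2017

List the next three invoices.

September 10, 2017; September 12, 2017; September 17, 2017

Gaps: 5, 2, 5, 2 days — not constant, but cyclic with period 2.
The events fall on every Tuesday and Sunday.
The following Sunday is September 10, 2017.
The following Tuesday is September 12, 2017.
The following Sunday is September 17, 2017.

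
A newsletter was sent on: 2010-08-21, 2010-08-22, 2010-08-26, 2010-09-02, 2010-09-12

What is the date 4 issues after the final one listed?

2010-11-21

The spacing grows by 3 each time: 1, 4, 7, 10 days.
Next gap: 13 days. 2010-09-12 + 13 days = 2010-09-25.
Next gap: 16 days. 2010-09-25 + 16 days = 2010-10-11.
Next gap: 19 days. 2010-10-11 + 19 days = 2010-10-30.
Next gap: 22 days. 2010-10-30 + 22 days = 2010-11-21.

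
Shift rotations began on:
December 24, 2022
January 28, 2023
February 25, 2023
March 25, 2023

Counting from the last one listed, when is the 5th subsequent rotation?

August 26, 2023

Gaps: 35, 28, 28 days — a mix of 28 and 35. Every date is a Saturday.
Each is the 4th Saturday of its month.
April 2023 — 4th Saturday is April 22, 2023.
May 2023 — 4th Saturday is May 27, 2023.
June 2023 — 4th Saturday is June 24, 2023.
July 2023 — 4th Saturday is July 22, 2023.
4th Saturday of August 2023: August 26, 2023.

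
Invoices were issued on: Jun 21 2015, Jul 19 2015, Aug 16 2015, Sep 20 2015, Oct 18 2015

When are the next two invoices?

Nov 15 2015, Dec 20 2015

All dates are Sundays, 28, 28, 35, 28 days apart.
Specifically, the 3rd Sunday of each month.
3rd Sunday of November 2015: Nov 15 2015.
3rd Sunday of December 2015: Dec 20 2015.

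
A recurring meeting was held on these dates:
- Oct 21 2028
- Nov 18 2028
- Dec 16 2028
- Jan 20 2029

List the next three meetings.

Feb 17 2029, Mar 17 2029, Apr 21 2029

These are Saturdays at 28- or 35-day spacing (28, 28, 35).
The pattern: 3rd Saturday of the month.
February 2029 — 3rd Saturday is Feb 17 2029.
3rd Saturday of March 2029: Mar 17 2029.
3rd Saturday of April 2029: Apr 21 2029.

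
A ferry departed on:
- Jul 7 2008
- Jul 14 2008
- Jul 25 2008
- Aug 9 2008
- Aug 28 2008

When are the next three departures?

Sep 20 2008, Oct 17 2008, Nov 17 2008

The spacing grows by 4 each time: 7, 11, 15, 19 days.
Next gap: 23 days. Aug 28 2008 + 23 days = Sep 20 2008.
Next gap: 27 days. Sep 20 2008 + 27 days = Oct 17 2008.
Next gap: 31 days. Oct 17 2008 + 31 days = Nov 17 2008.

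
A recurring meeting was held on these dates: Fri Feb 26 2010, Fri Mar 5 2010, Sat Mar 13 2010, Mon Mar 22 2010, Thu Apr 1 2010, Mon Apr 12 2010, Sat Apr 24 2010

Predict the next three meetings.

Intervals are 7, 8, 9, 10, 11, 12 days — an arithmetic progression with common difference 1.
Next gap: 13 days. Sat Apr 24 2010 + 13 days = Fri May 7 2010.
Next gap: 14 days. Fri May 7 2010 + 14 days = Fri May 21 2010.
Next gap: 15 days. Fri May 21 2010 + 15 days = Sat Jun 5 2010.

Fri May 7 2010, Fri May 21 2010, Sat Jun 5 2010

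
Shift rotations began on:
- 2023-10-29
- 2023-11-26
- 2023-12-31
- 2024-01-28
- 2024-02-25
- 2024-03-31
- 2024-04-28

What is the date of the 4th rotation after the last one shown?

2024-08-25

Every date is a Sunday; gaps 28, 35, 28, 28, 35, 28 days.
Each is the last Sunday of its month (at least one falls on the 29th or later, ruling out '4th Sunday').
May 2024 ends with Sunday 2024-05-26.
Last Sunday of June 2024: 2024-06-30.
Last Sunday of July 2024: 2024-07-28.
Last Sunday of August 2024: 2024-08-25.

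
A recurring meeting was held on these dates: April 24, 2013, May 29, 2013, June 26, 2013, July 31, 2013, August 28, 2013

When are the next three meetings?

Every date is a Wednesday; gaps 35, 28, 35, 28 days.
Each is the last Wednesday of its month (at least one falls on the 29th or later, ruling out '4th Wednesday').
September 2013 ends with Wednesday September 25, 2013.
October 2013 ends with Wednesday October 30, 2013.
November 2013 ends with Wednesday November 27, 2013.

September 25, 2013; October 30, 2013; November 27, 2013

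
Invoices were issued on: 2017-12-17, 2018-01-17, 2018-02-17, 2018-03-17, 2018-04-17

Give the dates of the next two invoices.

2018-05-17, 2018-06-17

Each date is the 17th; the gaps (31, 31, 28, 31) track the month lengths.
The rule is the 17th of each month.
Next: May 2018 → 2018-05-17.
June 2018: 2018-06-17.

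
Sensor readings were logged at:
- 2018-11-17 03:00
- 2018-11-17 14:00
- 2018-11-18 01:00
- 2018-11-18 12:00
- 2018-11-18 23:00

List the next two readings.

Spacing: 11, 11, 11, 11 h — constant 11 h.
2018-11-18 23:00 + 11 h = 2018-11-19 10:00.
2018-11-19 10:00 + 11 h = 2018-11-19 21:00.

2018-11-19 10:00, 2018-11-19 21:00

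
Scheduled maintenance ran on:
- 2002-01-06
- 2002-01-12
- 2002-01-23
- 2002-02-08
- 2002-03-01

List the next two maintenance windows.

2002-03-27, 2002-04-27

Intervals are 6, 11, 16, 21 days — an arithmetic progression with common difference 5.
Next gap: 26 days. 2002-03-01 + 26 days = 2002-03-27.
Next gap: 31 days. 2002-03-27 + 31 days = 2002-04-27.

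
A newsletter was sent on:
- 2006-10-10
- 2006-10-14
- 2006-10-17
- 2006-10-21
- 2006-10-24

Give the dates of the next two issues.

2006-10-28, 2006-10-31

The gap pattern 4, 3, 4, 3 repeats every 2 events.
These are the Tuesdays and Saturdays of each week.
Next Saturday: 2006-10-28.
Next Tuesday: 2006-10-31.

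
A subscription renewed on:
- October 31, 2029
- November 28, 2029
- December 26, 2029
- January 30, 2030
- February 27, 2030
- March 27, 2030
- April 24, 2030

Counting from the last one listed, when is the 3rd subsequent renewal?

July 31, 2030

Every date is a Wednesday; gaps 28, 28, 35, 28, 28, 28 days.
Each is the last Wednesday of its month (at least one falls on the 29th or later, ruling out '4th Wednesday').
Last Wednesday of May 2030: May 29, 2030.
June 2030 ends with Wednesday June 26, 2030.
July 2030 ends with Wednesday July 31, 2030.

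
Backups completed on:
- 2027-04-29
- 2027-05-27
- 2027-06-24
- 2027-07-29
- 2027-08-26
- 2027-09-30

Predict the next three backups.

2027-10-28, 2027-11-25, 2027-12-30

These are Thursdays with 28, 28, 35, 28, 35-day gaps.
Each is the final Thursday of its month — 2027-04-29 is past the 28th, so '4th Thursday' doesn't fit.
Last Thursday of October 2027: 2027-10-28.
Last Thursday of November 2027: 2027-11-25.
December 2027 ends with Thursday 2027-12-30.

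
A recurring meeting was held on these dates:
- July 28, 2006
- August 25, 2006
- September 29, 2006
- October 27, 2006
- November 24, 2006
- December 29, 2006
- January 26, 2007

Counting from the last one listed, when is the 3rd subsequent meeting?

Every date is a Friday; gaps 28, 35, 28, 28, 35, 28 days.
Each is the last Friday of its month (at least one falls on the 29th or later, ruling out '4th Friday').
Last Friday of February 2007: February 23, 2007.
March 2007 ends with Friday March 30, 2007.
April 2007 ends with Friday April 27, 2007.

April 27, 2007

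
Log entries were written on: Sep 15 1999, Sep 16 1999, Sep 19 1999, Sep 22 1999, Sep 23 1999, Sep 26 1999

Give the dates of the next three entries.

Every event lands on a Wednesday or Thursday or Sunday (gaps cycle 1, 3, 3, 1, 3).
So the schedule is: every Wednesday, Thursday and Sunday.
Next Wednesday: Sep 29 1999.
Next Thursday: Sep 30 1999.
The following Sunday is Oct 3 1999.

Sep 29 1999, Sep 30 1999, Oct 3 1999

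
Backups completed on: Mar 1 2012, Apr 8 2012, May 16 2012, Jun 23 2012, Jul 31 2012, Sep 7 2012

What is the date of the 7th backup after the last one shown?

Gaps between consecutive events: 38, 38, 38, 38, 38 days — a constant 38-day interval.
Sep 7 2012 + 38 days = Oct 15 2012.
Oct 15 2012 + 38 days = Nov 22 2012.
Nov 22 2012 + 38 days = Dec 30 2012.
Dec 30 2012 + 38 days = Feb 6 2013.
Feb 6 2013 + 38 days = Mar 16 2013.
Mar 16 2013 + 38 days = Apr 23 2013.
Apr 23 2013 + 38 days = May 31 2013.

May 31 2013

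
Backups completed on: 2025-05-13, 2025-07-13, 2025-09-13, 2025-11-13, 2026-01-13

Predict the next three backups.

2026-03-13, 2026-05-13, 2026-07-13

Gaps: 61, 62, 61, 61 days — not constant. Every event is on the 13th of the month.
Pattern: the 13th of every 2 months.
Next: March 2026 → 2026-03-13.
May 2026: 2026-05-13.
July 2026: 2026-07-13.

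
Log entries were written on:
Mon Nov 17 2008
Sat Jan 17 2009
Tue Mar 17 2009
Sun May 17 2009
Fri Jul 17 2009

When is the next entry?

Thu Sep 17 2009

The day-of-month is always 17 (61, 59, 61, 61 days between events).
So this recurs on the 17th of every 2 months.
September 2009: Thu Sep 17 2009.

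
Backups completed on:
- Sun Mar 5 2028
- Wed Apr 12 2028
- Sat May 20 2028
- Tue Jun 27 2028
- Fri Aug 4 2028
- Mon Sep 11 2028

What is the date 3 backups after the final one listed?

Wed Jan 3 2029

Gaps between consecutive events: 38, 38, 38, 38, 38 days — a constant 38-day interval.
Mon Sep 11 2028 + 38 days = Thu Oct 19 2028.
Thu Oct 19 2028 + 38 days = Sun Nov 26 2028.
Sun Nov 26 2028 + 38 days = Wed Jan 3 2029.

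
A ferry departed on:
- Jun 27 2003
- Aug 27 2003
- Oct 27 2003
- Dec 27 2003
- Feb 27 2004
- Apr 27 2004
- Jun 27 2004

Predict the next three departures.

Aug 27 2004, Oct 27 2004, Dec 27 2004

Gaps: 61, 61, 61, 62, 60, 61 days — not constant. Every event is on the 27th of the month.
Pattern: the 27th of every 2 months.
Next: August 2004 → Aug 27 2004.
October 2004: Oct 27 2004.
December 2004: Dec 27 2004.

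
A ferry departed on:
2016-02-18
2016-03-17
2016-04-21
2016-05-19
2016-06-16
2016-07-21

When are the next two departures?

2016-08-18, 2016-09-15

Gaps: 28, 35, 28, 28, 35 days — a mix of 28 and 35. Every date is a Thursday.
Each is the 3rd Thursday of its month.
August 2016 — 3rd Thursday is 2016-08-18.
3rd Thursday of September 2016: 2016-09-15.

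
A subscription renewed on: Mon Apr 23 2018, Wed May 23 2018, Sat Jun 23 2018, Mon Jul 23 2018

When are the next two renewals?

Thu Aug 23 2018, Sun Sep 23 2018

Gaps: 30, 31, 30 days — not constant. Every event is on the 23rd of the month.
Pattern: the 23rd of each month.
August 2018: Thu Aug 23 2018.
Next: September 2018 → Sun Sep 23 2018.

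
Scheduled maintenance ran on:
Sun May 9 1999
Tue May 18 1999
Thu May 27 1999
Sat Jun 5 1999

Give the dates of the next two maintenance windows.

Gaps between consecutive events: 9, 9, 9 days — a constant 9-day interval.
Sat Jun 5 1999 + 9 days = Mon Jun 14 1999.
Mon Jun 14 1999 + 9 days = Wed Jun 23 1999.

Mon Jun 14 1999, Wed Jun 23 1999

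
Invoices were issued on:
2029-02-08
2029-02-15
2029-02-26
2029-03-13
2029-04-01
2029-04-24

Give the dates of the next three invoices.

The spacing grows by 4 each time: 7, 11, 15, 19, 23 days.
Next gap: 27 days. 2029-04-24 + 27 days = 2029-05-21.
Next gap: 31 days. 2029-05-21 + 31 days = 2029-06-21.
Next gap: 35 days. 2029-06-21 + 35 days = 2029-07-26.

2029-05-21, 2029-06-21, 2029-07-26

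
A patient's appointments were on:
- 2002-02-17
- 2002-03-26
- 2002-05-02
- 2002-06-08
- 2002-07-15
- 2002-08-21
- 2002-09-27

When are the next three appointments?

2002-11-03, 2002-12-10, 2003-01-16

Gaps between consecutive events: 37, 37, 37, 37, 37, 37 days — a constant 37-day interval.
2002-09-27 + 37 days = 2002-11-03.
2002-11-03 + 37 days = 2002-12-10.
2002-12-10 + 37 days = 2003-01-16.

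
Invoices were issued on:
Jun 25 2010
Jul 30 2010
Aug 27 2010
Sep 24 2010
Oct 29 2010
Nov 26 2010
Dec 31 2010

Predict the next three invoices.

Jan 28 2011, Feb 25 2011, Mar 25 2011

All Fridays; the gaps (35, 28, 28, 35, 28, 35) vary with month length.
This is the last Friday of each month.
Last Friday of January 2011: Jan 28 2011.
Last Friday of February 2011: Feb 25 2011.
March 2011 ends with Friday Mar 25 2011.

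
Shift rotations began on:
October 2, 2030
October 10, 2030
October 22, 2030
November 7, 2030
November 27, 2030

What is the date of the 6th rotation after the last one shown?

June 19, 2031

Intervals are 8, 12, 16, 20 days — an arithmetic progression with common difference 4.
Next gap: 24 days. November 27, 2030 + 24 days = December 21, 2030.
Next gap: 28 days. December 21, 2030 + 28 days = January 18, 2031.
Next gap: 32 days. January 18, 2031 + 32 days = February 19, 2031.
Next gap: 36 days. February 19, 2031 + 36 days = March 27, 2031.
Next gap: 40 days. March 27, 2031 + 40 days = May 6, 2031.
Next gap: 44 days. May 6, 2031 + 44 days = June 19, 2031.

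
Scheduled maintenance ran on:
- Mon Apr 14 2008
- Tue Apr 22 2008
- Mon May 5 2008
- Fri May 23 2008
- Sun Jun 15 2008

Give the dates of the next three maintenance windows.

Sun Jul 13 2008, Fri Aug 15 2008, Mon Sep 22 2008

Intervals are 8, 13, 18, 23 days — an arithmetic progression with common difference 5.
Next gap: 28 days. Sun Jun 15 2008 + 28 days = Sun Jul 13 2008.
Next gap: 33 days. Sun Jul 13 2008 + 33 days = Fri Aug 15 2008.
Next gap: 38 days. Fri Aug 15 2008 + 38 days = Mon Sep 22 2008.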